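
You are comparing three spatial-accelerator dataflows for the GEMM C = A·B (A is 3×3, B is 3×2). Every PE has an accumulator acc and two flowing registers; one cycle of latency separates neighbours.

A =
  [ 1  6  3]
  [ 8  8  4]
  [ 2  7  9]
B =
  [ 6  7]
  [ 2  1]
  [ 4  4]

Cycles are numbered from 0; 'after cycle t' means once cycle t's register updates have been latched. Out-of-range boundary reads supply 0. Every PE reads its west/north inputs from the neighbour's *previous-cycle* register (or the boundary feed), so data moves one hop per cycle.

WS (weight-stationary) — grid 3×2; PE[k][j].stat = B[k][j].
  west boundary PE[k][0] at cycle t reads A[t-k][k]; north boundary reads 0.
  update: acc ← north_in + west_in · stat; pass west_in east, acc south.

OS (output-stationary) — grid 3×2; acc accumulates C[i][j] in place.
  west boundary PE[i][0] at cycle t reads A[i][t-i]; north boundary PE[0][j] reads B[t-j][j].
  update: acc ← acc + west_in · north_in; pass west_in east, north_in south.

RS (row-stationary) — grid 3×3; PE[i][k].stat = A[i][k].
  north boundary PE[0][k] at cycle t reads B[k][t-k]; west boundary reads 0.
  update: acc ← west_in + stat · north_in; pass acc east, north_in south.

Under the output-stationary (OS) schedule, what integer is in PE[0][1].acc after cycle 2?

OS 3×2: PE[0][1] cycle-by-cycle (with neighbour feeds):
  step 0 · PE0,0: acc=6; fwd→1 fwd↓6
  step 0 · PE0,1: acc=0; fwd→0 fwd↓0
  step 1 · PE0,0: acc=18; fwd→6 fwd↓2
  step 1 · PE0,1: acc=7; fwd→1 fwd↓7
  step 2 · PE0,0: acc=30; fwd→3 fwd↓4
  step 2 · PE0,1: acc=13; fwd→6 fwd↓1

PE[0][1].acc = 13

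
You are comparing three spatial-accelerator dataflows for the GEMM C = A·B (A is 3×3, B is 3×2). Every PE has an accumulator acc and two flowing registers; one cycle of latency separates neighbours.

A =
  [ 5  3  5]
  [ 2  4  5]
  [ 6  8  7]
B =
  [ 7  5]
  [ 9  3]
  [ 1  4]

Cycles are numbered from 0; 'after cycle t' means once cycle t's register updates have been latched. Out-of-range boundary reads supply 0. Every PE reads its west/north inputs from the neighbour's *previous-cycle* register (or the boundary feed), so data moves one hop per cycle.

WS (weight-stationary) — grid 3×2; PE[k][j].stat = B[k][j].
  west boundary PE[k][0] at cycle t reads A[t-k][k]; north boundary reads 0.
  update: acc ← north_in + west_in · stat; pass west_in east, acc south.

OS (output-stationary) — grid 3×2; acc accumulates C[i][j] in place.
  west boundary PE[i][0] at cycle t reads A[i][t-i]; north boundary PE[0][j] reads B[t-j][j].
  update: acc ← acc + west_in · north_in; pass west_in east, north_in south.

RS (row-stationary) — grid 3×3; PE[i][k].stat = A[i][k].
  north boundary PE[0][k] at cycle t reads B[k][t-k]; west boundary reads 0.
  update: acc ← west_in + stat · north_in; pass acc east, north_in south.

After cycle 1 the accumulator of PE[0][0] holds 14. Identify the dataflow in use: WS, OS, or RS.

dataflow = WS

WS (3×2 grid), PE[0][0]:
  c0 r0c0: 35 / 5 / 35
  c1 r0c0: 14 / 2 / 14
OS (3×2 grid), PE[0][0]:
  c0 r0c0: 35 / 5 / 7
  c1 r0c0: 62 / 3 / 9
RS (3×3 grid), PE[0][0]:
  c0 r0c0: 35 / 35 / 7
  c1 r0c0: 25 / 25 / 5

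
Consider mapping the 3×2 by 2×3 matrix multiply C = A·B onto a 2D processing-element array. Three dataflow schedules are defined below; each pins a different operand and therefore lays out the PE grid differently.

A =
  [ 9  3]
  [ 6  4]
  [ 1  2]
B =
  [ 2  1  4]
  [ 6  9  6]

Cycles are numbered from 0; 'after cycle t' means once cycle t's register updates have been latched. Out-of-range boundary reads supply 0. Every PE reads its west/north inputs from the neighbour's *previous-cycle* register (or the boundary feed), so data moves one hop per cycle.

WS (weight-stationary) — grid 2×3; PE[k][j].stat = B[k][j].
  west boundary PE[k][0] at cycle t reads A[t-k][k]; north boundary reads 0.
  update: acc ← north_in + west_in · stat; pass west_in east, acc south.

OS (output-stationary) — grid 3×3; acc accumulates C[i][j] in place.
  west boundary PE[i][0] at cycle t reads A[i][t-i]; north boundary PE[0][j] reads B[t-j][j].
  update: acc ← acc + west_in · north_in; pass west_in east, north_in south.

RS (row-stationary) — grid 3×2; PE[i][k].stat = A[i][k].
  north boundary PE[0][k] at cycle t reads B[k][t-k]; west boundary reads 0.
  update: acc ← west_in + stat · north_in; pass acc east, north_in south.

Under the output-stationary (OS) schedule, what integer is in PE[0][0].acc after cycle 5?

PE[0][0].acc = 36

OS 3×3: PE[0][0] cycle-by-cycle (with neighbour feeds):
  c0 r0c0: 18 / 9 / 2
  c1 r0c0: 36 / 3 / 6
  c2 r0c0: 36 / 0 / 0
  c3 r0c0: 36 / 0 / 0
  c4 r0c0: 36 / 0 / 0
  c5 r0c0: 36 / 0 / 0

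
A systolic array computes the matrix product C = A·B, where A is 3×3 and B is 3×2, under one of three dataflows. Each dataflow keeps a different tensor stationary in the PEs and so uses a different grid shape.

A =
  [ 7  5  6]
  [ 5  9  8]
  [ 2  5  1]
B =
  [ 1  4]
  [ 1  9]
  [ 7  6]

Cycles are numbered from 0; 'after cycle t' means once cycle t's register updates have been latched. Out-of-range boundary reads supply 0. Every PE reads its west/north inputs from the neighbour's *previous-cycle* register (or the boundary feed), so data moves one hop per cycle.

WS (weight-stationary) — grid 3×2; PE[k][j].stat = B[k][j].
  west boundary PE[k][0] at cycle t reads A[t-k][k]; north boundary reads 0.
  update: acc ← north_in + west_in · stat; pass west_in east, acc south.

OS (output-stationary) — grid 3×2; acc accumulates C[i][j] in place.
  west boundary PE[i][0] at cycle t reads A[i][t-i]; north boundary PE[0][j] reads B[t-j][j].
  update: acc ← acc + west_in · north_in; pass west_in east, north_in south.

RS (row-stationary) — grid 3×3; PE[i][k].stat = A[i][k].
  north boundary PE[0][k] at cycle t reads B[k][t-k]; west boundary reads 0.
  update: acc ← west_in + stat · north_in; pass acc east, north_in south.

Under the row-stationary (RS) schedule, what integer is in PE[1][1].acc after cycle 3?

PE[1][1].acc = 101

Tracing RS — 3×3 array, target PE[1][1]:
  t=0 PE[0][1]: acc=0 h=0 v=0
  t=0 PE[1][0]: acc=0 h=0 v=0
  t=0 PE[1][1]: acc=0 h=0 v=0
  t=1 PE[0][1]: acc=12 h=12 v=1
  t=1 PE[1][0]: acc=5 h=5 v=1
  t=1 PE[1][1]: acc=0 h=0 v=0
  t=2 PE[0][1]: acc=73 h=73 v=9
  t=2 PE[1][0]: acc=20 h=20 v=4
  t=2 PE[1][1]: acc=14 h=14 v=1
  t=3 PE[0][1]: acc=0 h=0 v=0
  t=3 PE[1][0]: acc=0 h=0 v=0
  t=3 PE[1][1]: acc=101 h=101 v=9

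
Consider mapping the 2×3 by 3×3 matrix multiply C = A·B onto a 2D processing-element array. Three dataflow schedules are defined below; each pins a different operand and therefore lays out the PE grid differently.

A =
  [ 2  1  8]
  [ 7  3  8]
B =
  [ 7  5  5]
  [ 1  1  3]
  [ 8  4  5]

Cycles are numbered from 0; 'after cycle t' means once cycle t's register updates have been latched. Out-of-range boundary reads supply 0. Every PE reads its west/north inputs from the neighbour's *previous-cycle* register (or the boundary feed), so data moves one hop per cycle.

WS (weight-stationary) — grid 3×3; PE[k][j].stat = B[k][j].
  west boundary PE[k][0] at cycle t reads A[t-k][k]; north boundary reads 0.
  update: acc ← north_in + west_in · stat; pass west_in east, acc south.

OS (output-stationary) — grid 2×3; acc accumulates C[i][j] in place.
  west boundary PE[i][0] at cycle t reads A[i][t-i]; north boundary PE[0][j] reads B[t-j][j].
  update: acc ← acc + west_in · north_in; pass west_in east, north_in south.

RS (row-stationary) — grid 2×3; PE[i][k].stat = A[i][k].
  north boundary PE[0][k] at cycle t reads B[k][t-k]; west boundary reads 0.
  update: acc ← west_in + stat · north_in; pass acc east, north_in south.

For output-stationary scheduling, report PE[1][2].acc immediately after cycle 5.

OS (2×3). Following PE[1][2] plus its west/north inputs:
  after 0 — PE[0][2] acc=0, pass-E 0, pass-S 0
  after 0 — PE[1][1] acc=0, pass-E 0, pass-S 0
  after 0 — PE[1][2] acc=0, pass-E 0, pass-S 0
  after 1 — PE[0][2] acc=0, pass-E 0, pass-S 0
  after 1 — PE[1][1] acc=0, pass-E 0, pass-S 0
  after 1 — PE[1][2] acc=0, pass-E 0, pass-S 0
  after 2 — PE[0][2] acc=10, pass-E 2, pass-S 5
  after 2 — PE[1][1] acc=35, pass-E 7, pass-S 5
  after 2 — PE[1][2] acc=0, pass-E 0, pass-S 0
  after 3 — PE[0][2] acc=13, pass-E 1, pass-S 3
  after 3 — PE[1][1] acc=38, pass-E 3, pass-S 1
  after 3 — PE[1][2] acc=35, pass-E 7, pass-S 5
  after 4 — PE[0][2] acc=53, pass-E 8, pass-S 5
  after 4 — PE[1][1] acc=70, pass-E 8, pass-S 4
  after 4 — PE[1][2] acc=44, pass-E 3, pass-S 3
  after 5 — PE[0][2] acc=53, pass-E 0, pass-S 0
  after 5 — PE[1][1] acc=70, pass-E 0, pass-S 0
  after 5 — PE[1][2] acc=84, pass-E 8, pass-S 5

PE[1][2].acc = 84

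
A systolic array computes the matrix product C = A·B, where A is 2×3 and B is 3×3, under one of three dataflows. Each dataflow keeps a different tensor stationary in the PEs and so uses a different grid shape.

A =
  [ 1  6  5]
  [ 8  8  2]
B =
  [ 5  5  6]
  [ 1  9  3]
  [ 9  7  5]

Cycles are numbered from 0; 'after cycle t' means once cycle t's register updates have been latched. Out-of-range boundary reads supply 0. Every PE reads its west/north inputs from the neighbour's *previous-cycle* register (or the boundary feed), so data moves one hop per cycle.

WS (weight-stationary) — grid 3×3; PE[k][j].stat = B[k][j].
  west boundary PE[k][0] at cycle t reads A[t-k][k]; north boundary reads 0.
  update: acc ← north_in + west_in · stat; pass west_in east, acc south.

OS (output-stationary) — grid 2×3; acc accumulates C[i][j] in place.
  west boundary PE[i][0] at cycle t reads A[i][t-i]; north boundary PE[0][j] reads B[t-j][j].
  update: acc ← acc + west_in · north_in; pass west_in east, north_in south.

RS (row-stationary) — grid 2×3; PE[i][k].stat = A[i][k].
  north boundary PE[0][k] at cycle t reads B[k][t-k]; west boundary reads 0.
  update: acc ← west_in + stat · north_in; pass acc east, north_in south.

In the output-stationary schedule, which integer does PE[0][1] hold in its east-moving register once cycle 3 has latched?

register = 5

OS on a 2×3 grid — tracing PE[0][1] and its feeders:
  0: (0,0).acc=5  regs=<1,5>
  0: (0,1).acc=0  regs=<0,0>
  1: (0,0).acc=11  regs=<6,1>
  1: (0,1).acc=5  regs=<1,5>
  2: (0,0).acc=56  regs=<5,9>
  2: (0,1).acc=59  regs=<6,9>
  3: (0,0).acc=56  regs=<0,0>
  3: (0,1).acc=94  regs=<5,7>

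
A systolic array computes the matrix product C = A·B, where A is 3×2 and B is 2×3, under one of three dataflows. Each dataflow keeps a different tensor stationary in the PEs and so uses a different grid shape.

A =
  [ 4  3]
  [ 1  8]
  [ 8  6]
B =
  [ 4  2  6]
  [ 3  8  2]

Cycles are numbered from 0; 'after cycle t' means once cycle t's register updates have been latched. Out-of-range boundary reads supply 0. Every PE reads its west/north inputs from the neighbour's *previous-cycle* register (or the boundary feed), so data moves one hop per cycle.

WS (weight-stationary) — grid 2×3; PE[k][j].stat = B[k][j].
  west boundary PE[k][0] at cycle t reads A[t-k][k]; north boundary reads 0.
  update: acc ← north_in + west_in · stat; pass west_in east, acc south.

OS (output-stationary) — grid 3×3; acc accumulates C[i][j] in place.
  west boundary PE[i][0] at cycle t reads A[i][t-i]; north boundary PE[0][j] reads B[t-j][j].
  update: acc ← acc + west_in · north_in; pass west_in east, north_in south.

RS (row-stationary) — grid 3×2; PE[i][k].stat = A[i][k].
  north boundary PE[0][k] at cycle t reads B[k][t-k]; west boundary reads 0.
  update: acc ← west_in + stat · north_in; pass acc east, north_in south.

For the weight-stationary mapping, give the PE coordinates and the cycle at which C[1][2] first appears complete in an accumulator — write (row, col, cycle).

(row, col, cycle) = (1, 2, 4)

WS — PE[1][2] is where C[1][2] collects:
  step 0 · PE1,2: acc=0; fwd→0 fwd↓0
  step 1 · PE1,2: acc=0; fwd→0 fwd↓0
  step 2 · PE1,2: acc=0; fwd→0 fwd↓0
  step 3 · PE1,2: acc=30; fwd→3 fwd↓30
  step 4 · PE1,2: acc=22; fwd→8 fwd↓22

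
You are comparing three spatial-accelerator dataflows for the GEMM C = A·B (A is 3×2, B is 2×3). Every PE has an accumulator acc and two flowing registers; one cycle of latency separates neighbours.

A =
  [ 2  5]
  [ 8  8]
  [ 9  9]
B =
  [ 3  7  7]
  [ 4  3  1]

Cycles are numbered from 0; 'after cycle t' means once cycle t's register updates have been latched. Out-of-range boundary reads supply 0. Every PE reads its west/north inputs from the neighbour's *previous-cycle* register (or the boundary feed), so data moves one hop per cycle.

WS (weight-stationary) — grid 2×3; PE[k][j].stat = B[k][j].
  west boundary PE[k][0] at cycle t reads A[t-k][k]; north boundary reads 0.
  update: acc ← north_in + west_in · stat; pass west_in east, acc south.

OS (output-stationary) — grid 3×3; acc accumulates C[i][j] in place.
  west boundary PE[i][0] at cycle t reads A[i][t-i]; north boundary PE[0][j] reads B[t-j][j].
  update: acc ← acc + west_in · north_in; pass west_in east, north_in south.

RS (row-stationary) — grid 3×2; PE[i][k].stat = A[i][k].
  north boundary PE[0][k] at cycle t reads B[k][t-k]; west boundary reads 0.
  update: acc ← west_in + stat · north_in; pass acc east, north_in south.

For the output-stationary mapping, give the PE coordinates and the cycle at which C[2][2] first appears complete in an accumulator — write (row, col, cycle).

Under OS, C[2][2] lands at PE[2][2]:
  0: (2,2).acc=0  regs=<0,0>
  1: (2,2).acc=0  regs=<0,0>
  2: (2,2).acc=0  regs=<0,0>
  3: (2,2).acc=0  regs=<0,0>
  4: (2,2).acc=63  regs=<9,7>
  5: (2,2).acc=72  regs=<9,1>

(row, col, cycle) = (2, 2, 5)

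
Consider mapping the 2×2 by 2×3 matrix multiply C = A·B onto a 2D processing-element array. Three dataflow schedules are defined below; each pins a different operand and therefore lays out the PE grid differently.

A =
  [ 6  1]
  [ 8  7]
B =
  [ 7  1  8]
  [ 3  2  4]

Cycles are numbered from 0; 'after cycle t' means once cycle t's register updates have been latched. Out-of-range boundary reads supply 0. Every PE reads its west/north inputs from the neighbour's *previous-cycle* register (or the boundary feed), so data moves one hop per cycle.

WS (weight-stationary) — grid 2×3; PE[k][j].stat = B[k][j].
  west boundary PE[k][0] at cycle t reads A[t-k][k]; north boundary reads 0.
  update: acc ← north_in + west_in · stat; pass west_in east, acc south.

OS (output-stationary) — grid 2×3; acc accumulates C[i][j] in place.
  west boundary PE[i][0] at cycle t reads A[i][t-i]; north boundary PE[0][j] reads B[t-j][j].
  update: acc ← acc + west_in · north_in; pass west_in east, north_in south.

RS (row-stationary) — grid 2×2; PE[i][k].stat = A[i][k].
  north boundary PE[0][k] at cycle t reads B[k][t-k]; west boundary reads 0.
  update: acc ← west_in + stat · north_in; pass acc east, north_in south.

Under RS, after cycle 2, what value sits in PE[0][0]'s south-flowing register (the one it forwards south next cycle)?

register = 8

Tracing RS — 2×2 array, target PE[0][0]:
  0: (0,0).acc=42  regs=<42,7>
  1: (0,0).acc=6  regs=<6,1>
  2: (0,0).acc=48  regs=<48,8>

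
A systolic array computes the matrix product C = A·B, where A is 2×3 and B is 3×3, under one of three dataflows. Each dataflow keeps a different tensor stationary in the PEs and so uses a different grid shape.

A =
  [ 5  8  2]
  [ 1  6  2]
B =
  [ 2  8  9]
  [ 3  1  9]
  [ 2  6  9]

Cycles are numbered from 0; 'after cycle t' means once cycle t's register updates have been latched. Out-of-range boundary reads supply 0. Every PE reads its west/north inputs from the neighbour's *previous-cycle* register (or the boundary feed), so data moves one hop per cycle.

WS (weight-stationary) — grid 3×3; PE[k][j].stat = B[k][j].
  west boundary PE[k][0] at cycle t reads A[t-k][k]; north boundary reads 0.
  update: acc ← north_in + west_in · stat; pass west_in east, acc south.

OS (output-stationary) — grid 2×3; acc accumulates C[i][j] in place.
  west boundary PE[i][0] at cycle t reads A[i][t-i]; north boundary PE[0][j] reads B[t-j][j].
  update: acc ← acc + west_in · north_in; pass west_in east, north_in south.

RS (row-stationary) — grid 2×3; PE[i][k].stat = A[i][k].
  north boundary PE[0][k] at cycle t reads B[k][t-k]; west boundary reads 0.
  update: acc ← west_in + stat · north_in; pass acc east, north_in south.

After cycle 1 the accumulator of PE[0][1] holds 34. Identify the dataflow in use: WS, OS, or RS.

WS [3×3] PE[0][1] across cycles:
  c0 r0c1: 0 / 0 / 0
  c1 r0c1: 40 / 5 / 40
OS [2×3] PE[0][1] across cycles:
  c0 r0c1: 0 / 0 / 0
  c1 r0c1: 40 / 5 / 8
RS [2×3] PE[0][1] across cycles:
  c0 r0c1: 0 / 0 / 0
  c1 r0c1: 34 / 34 / 3

dataflow = RS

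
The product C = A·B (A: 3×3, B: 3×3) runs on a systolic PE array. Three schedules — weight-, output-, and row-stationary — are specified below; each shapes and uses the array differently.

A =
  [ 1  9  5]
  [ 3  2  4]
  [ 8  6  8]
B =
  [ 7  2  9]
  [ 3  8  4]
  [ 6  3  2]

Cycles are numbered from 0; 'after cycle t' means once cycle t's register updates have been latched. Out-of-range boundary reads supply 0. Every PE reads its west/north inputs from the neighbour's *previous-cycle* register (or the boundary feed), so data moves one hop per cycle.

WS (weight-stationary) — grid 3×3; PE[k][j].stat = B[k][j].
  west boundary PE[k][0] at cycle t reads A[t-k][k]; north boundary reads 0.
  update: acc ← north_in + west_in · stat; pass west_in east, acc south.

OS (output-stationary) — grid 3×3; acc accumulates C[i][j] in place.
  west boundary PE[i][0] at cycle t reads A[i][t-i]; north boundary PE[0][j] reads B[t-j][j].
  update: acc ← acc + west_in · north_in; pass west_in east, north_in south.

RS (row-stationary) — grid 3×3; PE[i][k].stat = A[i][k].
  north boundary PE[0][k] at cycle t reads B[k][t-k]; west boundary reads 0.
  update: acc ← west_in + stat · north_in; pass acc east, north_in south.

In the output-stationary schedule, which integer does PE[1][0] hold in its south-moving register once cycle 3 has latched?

register = 6

OS (3×3). Following PE[1][0] plus its west/north inputs:
  step 0 · PE0,0: acc=7; fwd→1 fwd↓7
  step 0 · PE1,0: acc=0; fwd→0 fwd↓0
  step 1 · PE0,0: acc=34; fwd→9 fwd↓3
  step 1 · PE1,0: acc=21; fwd→3 fwd↓7
  step 2 · PE0,0: acc=64; fwd→5 fwd↓6
  step 2 · PE1,0: acc=27; fwd→2 fwd↓3
  step 3 · PE0,0: acc=64; fwd→0 fwd↓0
  step 3 · PE1,0: acc=51; fwd→4 fwd↓6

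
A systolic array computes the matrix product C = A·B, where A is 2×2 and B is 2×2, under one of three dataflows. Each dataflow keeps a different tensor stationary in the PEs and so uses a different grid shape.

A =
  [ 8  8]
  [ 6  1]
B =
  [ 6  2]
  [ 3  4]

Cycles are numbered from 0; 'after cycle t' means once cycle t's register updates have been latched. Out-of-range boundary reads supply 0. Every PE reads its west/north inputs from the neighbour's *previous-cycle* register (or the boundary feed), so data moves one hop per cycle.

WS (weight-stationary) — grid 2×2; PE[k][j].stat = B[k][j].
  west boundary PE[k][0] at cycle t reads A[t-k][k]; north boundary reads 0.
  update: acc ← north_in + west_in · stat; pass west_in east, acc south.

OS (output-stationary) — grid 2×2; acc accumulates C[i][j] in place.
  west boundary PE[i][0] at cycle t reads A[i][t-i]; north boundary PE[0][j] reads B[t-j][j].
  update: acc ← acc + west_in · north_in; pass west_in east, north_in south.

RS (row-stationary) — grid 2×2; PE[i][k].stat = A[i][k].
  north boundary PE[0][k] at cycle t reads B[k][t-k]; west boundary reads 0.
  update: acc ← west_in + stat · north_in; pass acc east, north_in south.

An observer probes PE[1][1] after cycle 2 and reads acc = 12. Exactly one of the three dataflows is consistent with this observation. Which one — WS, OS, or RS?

WS (2×2 grid), PE[1][1]:
  [0] (1,1) acc=0 (h:0 v:0)
  [1] (1,1) acc=0 (h:0 v:0)
  [2] (1,1) acc=48 (h:8 v:48)
OS (2×2 grid), PE[1][1]:
  [0] (1,1) acc=0 (h:0 v:0)
  [1] (1,1) acc=0 (h:0 v:0)
  [2] (1,1) acc=12 (h:6 v:2)
RS (2×2 grid), PE[1][1]:
  [0] (1,1) acc=0 (h:0 v:0)
  [1] (1,1) acc=0 (h:0 v:0)
  [2] (1,1) acc=39 (h:39 v:3)

dataflow = OS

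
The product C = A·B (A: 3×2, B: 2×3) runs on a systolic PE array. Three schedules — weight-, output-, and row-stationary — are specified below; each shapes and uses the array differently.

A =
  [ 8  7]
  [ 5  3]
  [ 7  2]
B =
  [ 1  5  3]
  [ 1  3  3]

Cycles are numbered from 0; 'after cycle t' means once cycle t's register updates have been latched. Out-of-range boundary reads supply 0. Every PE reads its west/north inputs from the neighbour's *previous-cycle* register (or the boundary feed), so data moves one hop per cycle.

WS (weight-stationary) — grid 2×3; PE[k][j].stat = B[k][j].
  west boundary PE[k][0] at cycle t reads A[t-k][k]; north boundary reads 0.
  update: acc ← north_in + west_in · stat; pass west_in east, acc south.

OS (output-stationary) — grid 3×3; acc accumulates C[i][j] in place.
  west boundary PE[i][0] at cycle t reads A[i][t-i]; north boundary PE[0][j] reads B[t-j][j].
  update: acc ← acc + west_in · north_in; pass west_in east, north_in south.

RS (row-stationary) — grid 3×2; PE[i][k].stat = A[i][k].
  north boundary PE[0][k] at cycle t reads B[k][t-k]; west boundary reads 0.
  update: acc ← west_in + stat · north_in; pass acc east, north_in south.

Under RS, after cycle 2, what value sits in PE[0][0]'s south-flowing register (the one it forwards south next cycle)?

RS 3×2: PE[0][0] cycle-by-cycle (with neighbour feeds):
  c0 r0c0: 8 / 8 / 1
  c1 r0c0: 40 / 40 / 5
  c2 r0c0: 24 / 24 / 3

register = 3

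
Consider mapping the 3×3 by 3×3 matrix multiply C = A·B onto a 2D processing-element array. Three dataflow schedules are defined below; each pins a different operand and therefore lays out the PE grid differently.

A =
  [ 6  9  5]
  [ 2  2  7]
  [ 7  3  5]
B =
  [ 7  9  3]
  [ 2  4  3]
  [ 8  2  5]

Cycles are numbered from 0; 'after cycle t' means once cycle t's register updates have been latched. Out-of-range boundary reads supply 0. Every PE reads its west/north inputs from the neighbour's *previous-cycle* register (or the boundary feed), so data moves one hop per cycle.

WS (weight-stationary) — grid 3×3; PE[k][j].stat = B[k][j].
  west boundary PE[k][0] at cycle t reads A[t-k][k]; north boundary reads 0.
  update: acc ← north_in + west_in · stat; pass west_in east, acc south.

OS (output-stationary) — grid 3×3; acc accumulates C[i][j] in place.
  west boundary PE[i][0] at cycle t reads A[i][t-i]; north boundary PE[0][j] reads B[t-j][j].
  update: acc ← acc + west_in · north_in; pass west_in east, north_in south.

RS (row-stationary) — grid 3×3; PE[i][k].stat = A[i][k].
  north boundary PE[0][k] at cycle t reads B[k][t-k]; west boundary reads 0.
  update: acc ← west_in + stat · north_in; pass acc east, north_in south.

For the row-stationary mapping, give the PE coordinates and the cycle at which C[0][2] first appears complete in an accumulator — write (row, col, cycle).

(row, col, cycle) = (0, 2, 4)

Under RS, C[0][2] lands at PE[0][2]:
  step 0 · PE0,2: acc=0; fwd→0 fwd↓0
  step 1 · PE0,2: acc=0; fwd→0 fwd↓0
  step 2 · PE0,2: acc=100; fwd→100 fwd↓8
  step 3 · PE0,2: acc=100; fwd→100 fwd↓2
  step 4 · PE0,2: acc=70; fwd→70 fwd↓5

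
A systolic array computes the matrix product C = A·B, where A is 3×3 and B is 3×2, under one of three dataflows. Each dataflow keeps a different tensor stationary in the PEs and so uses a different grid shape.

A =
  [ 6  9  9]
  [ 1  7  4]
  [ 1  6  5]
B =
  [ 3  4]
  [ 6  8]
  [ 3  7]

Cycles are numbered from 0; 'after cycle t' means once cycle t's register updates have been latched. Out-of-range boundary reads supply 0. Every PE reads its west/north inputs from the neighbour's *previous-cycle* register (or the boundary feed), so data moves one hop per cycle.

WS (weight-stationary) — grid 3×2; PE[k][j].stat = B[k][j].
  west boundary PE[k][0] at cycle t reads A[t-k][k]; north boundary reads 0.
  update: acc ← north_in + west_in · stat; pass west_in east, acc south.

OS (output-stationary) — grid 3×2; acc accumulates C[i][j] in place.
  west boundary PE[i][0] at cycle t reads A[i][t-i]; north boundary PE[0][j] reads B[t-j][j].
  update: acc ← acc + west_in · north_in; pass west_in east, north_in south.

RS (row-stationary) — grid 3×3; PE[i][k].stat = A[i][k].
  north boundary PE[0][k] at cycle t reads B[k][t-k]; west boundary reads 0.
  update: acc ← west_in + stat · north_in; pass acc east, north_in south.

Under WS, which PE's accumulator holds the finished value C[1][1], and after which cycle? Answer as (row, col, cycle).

(row, col, cycle) = (2, 1, 4)

Under WS, C[1][1] lands at PE[2][1]:
  0: (2,1).acc=0  regs=<0,0>
  1: (2,1).acc=0  regs=<0,0>
  2: (2,1).acc=0  regs=<0,0>
  3: (2,1).acc=159  regs=<9,159>
  4: (2,1).acc=88  regs=<4,88>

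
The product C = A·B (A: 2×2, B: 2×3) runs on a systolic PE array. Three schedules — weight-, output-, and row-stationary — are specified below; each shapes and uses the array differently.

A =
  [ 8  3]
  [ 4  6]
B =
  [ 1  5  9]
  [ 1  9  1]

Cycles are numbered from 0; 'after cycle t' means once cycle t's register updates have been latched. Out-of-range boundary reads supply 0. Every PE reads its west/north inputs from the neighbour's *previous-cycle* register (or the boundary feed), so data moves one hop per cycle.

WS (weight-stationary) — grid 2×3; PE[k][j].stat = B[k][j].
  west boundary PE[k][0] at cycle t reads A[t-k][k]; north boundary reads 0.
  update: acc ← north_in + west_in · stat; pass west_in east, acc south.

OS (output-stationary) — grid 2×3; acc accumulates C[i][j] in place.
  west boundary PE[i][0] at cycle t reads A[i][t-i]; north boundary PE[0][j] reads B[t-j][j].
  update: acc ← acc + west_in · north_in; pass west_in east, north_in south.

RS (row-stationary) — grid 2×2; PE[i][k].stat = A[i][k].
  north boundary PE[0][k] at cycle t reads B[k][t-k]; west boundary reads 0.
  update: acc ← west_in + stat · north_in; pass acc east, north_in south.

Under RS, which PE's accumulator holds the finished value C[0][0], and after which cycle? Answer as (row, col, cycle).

(row, col, cycle) = (0, 1, 1)

Under RS, C[0][0] lands at PE[0][1]:
  [0] (0,1) acc=0 (h:0 v:0)
  [1] (0,1) acc=11 (h:11 v:1)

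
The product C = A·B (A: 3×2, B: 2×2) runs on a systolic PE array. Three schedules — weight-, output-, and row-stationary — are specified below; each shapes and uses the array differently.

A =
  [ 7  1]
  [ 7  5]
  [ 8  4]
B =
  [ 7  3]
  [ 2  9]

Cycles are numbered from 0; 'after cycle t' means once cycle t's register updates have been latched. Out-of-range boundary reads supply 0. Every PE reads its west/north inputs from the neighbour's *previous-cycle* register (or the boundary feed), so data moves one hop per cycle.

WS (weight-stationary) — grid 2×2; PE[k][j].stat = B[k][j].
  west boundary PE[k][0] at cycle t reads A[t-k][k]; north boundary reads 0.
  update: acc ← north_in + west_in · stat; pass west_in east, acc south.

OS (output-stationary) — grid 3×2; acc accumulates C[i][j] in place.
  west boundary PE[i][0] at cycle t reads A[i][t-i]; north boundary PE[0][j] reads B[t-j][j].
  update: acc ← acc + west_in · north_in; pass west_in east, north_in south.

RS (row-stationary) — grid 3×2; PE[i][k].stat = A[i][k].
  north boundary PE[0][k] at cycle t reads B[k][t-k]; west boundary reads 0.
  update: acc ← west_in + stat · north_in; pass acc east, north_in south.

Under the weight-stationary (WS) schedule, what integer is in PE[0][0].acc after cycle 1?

WS (2×2). Following PE[0][0] plus its west/north inputs:
  0: (0,0).acc=49  regs=<7,49>
  1: (0,0).acc=49  regs=<7,49>

PE[0][0].acc = 49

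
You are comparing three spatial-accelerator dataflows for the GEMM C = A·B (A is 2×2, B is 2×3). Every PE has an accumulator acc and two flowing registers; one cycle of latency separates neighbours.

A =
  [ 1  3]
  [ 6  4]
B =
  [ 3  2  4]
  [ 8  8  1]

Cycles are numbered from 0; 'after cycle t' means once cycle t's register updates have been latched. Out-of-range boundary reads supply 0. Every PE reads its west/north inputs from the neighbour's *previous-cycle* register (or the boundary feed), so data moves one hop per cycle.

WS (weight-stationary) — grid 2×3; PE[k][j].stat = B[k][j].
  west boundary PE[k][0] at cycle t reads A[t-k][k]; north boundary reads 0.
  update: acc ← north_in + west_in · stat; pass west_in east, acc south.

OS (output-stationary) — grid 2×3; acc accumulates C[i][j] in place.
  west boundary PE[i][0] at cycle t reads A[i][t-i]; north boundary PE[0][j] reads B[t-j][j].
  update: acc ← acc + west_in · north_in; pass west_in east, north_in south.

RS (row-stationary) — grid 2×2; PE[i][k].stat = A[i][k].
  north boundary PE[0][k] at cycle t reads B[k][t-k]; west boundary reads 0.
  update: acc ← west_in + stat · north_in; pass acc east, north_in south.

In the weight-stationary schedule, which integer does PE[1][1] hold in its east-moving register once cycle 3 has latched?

WS on a 2×3 grid — tracing PE[1][1] and its feeders:
  step 0 · PE0,1: acc=0; fwd→0 fwd↓0
  step 0 · PE1,0: acc=0; fwd→0 fwd↓0
  step 0 · PE1,1: acc=0; fwd→0 fwd↓0
  step 1 · PE0,1: acc=2; fwd→1 fwd↓2
  step 1 · PE1,0: acc=27; fwd→3 fwd↓27
  step 1 · PE1,1: acc=0; fwd→0 fwd↓0
  step 2 · PE0,1: acc=12; fwd→6 fwd↓12
  step 2 · PE1,0: acc=50; fwd→4 fwd↓50
  step 2 · PE1,1: acc=26; fwd→3 fwd↓26
  step 3 · PE0,1: acc=0; fwd→0 fwd↓0
  step 3 · PE1,0: acc=0; fwd→0 fwd↓0
  step 3 · PE1,1: acc=44; fwd→4 fwd↓44

register = 4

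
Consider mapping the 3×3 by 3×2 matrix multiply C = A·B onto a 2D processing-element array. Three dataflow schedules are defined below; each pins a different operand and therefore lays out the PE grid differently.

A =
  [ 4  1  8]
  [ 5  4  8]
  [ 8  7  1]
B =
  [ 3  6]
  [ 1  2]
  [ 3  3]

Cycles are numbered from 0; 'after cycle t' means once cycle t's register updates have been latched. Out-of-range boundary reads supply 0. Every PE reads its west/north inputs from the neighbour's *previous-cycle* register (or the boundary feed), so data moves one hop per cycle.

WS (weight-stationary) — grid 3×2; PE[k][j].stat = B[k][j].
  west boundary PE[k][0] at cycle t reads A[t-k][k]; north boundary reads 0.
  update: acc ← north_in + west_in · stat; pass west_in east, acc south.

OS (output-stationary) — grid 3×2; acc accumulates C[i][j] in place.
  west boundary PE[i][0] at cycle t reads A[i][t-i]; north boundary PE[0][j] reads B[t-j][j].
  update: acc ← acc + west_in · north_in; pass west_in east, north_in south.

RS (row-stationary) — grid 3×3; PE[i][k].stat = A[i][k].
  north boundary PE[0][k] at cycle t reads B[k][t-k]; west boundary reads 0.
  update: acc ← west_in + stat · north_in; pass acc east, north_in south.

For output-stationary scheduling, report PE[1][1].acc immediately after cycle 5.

OS on a 3×2 grid — tracing PE[1][1] and its feeders:
  after 0 — PE[0][1] acc=0, pass-E 0, pass-S 0
  after 0 — PE[1][0] acc=0, pass-E 0, pass-S 0
  after 0 — PE[1][1] acc=0, pass-E 0, pass-S 0
  after 1 — PE[0][1] acc=24, pass-E 4, pass-S 6
  after 1 — PE[1][0] acc=15, pass-E 5, pass-S 3
  after 1 — PE[1][1] acc=0, pass-E 0, pass-S 0
  after 2 — PE[0][1] acc=26, pass-E 1, pass-S 2
  after 2 — PE[1][0] acc=19, pass-E 4, pass-S 1
  after 2 — PE[1][1] acc=30, pass-E 5, pass-S 6
  after 3 — PE[0][1] acc=50, pass-E 8, pass-S 3
  after 3 — PE[1][0] acc=43, pass-E 8, pass-S 3
  after 3 — PE[1][1] acc=38, pass-E 4, pass-S 2
  after 4 — PE[0][1] acc=50, pass-E 0, pass-S 0
  after 4 — PE[1][0] acc=43, pass-E 0, pass-S 0
  after 4 — PE[1][1] acc=62, pass-E 8, pass-S 3
  after 5 — PE[0][1] acc=50, pass-E 0, pass-S 0
  after 5 — PE[1][0] acc=43, pass-E 0, pass-S 0
  after 5 — PE[1][1] acc=62, pass-E 0, pass-S 0

PE[1][1].acc = 62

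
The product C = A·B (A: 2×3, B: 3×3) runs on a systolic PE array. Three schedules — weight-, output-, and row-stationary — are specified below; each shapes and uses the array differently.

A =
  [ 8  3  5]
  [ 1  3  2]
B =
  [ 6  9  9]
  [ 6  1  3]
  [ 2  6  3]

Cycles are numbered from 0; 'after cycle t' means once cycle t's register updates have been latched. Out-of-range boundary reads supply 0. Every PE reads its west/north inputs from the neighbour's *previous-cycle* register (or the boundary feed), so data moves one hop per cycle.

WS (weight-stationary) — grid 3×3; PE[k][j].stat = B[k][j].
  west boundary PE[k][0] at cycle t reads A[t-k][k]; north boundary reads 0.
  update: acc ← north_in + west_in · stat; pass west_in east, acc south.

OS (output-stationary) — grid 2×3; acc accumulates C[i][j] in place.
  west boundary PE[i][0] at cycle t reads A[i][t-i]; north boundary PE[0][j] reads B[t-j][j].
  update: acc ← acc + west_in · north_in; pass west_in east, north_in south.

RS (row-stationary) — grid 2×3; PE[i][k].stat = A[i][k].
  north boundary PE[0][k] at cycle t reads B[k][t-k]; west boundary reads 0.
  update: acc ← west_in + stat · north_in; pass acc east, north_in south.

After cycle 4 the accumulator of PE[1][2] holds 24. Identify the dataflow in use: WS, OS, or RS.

Under WS (3×3), PE[1][2]:
  cycle 0: PE[1][2] → acc 0, east 0, south 0
  cycle 1: PE[1][2] → acc 0, east 0, south 0
  cycle 2: PE[1][2] → acc 0, east 0, south 0
  cycle 3: PE[1][2] → acc 81, east 3, south 81
  cycle 4: PE[1][2] → acc 18, east 3, south 18
Under OS (2×3), PE[1][2]:
  cycle 0: PE[1][2] → acc 0, east 0, south 0
  cycle 1: PE[1][2] → acc 0, east 0, south 0
  cycle 2: PE[1][2] → acc 0, east 0, south 0
  cycle 3: PE[1][2] → acc 9, east 1, south 9
  cycle 4: PE[1][2] → acc 18, east 3, south 3
Under RS (2×3), PE[1][2]:
  cycle 0: PE[1][2] → acc 0, east 0, south 0
  cycle 1: PE[1][2] → acc 0, east 0, south 0
  cycle 2: PE[1][2] → acc 0, east 0, south 0
  cycle 3: PE[1][2] → acc 28, east 28, south 2
  cycle 4: PE[1][2] → acc 24, east 24, south 6

dataflow = RS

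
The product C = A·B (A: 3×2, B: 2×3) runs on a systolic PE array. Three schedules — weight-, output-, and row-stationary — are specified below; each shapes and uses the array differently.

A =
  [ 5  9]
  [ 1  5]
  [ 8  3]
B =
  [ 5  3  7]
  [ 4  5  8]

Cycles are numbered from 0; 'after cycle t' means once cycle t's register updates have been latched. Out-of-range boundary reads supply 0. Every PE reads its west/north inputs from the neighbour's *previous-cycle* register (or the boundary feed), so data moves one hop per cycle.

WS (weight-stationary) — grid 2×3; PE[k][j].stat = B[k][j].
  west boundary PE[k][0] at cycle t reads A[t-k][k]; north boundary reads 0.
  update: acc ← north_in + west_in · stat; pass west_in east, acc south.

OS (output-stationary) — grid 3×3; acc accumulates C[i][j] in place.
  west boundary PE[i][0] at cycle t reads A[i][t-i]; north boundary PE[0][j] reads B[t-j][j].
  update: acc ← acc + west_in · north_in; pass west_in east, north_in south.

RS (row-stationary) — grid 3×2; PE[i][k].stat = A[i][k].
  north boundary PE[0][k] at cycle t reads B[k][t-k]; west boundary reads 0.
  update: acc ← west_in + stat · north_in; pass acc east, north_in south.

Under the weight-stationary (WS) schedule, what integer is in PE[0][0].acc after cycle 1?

Tracing WS — 2×3 array, target PE[0][0]:
  step 0 · PE0,0: acc=25; fwd→5 fwd↓25
  step 1 · PE0,0: acc=5; fwd→1 fwd↓5

PE[0][0].acc = 5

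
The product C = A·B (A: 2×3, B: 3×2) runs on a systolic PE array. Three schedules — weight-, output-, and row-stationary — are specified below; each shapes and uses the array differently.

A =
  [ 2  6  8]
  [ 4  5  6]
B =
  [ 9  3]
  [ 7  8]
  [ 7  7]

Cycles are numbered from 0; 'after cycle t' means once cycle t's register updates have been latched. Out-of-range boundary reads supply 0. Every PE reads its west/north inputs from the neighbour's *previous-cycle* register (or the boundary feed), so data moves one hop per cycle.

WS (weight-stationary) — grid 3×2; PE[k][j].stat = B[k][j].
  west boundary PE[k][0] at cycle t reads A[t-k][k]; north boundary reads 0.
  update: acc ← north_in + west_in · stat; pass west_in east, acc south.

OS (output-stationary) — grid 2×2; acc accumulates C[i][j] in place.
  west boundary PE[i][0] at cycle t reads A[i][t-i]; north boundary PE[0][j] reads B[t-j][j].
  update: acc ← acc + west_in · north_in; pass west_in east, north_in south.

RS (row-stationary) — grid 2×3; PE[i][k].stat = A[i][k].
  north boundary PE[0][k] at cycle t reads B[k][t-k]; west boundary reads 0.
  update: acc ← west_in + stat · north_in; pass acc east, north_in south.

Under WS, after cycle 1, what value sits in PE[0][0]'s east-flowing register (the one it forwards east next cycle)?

WS on a 3×2 grid — tracing PE[0][0] and its feeders:
  cycle 0: PE[0][0] → acc 18, east 2, south 18
  cycle 1: PE[0][0] → acc 36, east 4, south 36

register = 4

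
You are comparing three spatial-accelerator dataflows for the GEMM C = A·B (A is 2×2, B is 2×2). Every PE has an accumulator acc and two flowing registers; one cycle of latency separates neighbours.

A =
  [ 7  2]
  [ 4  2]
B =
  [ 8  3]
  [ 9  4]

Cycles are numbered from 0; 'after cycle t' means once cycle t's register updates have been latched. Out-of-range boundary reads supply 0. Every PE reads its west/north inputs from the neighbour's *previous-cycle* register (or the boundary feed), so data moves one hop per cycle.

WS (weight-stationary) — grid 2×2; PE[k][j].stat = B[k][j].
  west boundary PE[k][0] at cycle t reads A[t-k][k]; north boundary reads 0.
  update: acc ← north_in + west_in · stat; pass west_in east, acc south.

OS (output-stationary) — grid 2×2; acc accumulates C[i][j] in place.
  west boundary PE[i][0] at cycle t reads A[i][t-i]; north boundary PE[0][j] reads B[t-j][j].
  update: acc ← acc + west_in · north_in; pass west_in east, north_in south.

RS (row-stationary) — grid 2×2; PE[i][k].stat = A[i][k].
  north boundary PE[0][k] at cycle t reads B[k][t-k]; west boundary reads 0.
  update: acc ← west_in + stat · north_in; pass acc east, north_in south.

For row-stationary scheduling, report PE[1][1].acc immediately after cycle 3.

RS on a 2×2 grid — tracing PE[1][1] and its feeders:
  step 0 · PE0,1: acc=0; fwd→0 fwd↓0
  step 0 · PE1,0: acc=0; fwd→0 fwd↓0
  step 0 · PE1,1: acc=0; fwd→0 fwd↓0
  step 1 · PE0,1: acc=74; fwd→74 fwd↓9
  step 1 · PE1,0: acc=32; fwd→32 fwd↓8
  step 1 · PE1,1: acc=0; fwd→0 fwd↓0
  step 2 · PE0,1: acc=29; fwd→29 fwd↓4
  step 2 · PE1,0: acc=12; fwd→12 fwd↓3
  step 2 · PE1,1: acc=50; fwd→50 fwd↓9
  step 3 · PE0,1: acc=0; fwd→0 fwd↓0
  step 3 · PE1,0: acc=0; fwd→0 fwd↓0
  step 3 · PE1,1: acc=20; fwd→20 fwd↓4

PE[1][1].acc = 20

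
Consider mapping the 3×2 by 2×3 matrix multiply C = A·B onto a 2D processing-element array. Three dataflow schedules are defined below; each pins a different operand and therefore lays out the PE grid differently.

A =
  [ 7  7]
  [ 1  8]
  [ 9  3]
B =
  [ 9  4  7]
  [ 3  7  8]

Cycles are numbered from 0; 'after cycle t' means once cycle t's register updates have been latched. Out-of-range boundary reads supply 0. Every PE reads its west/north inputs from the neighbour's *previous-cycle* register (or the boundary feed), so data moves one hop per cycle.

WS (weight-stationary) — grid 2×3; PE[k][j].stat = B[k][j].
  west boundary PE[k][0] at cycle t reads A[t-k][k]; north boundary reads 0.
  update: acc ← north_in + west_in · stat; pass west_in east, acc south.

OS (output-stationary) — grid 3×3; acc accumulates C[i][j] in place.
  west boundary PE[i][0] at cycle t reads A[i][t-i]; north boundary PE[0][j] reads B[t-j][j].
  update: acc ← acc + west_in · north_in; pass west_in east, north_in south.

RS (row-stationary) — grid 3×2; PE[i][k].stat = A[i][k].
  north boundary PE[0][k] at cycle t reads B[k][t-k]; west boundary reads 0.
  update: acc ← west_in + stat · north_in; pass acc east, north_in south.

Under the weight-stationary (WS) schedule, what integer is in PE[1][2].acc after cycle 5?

PE[1][2].acc = 87

WS on a 2×3 grid — tracing PE[1][2] and its feeders:
  0: (0,2).acc=0  regs=<0,0>
  0: (1,1).acc=0  regs=<0,0>
  0: (1,2).acc=0  regs=<0,0>
  1: (0,2).acc=0  regs=<0,0>
  1: (1,1).acc=0  regs=<0,0>
  1: (1,2).acc=0  regs=<0,0>
  2: (0,2).acc=49  regs=<7,49>
  2: (1,1).acc=77  regs=<7,77>
  2: (1,2).acc=0  regs=<0,0>
  3: (0,2).acc=7  regs=<1,7>
  3: (1,1).acc=60  regs=<8,60>
  3: (1,2).acc=105  regs=<7,105>
  4: (0,2).acc=63  regs=<9,63>
  4: (1,1).acc=57  regs=<3,57>
  4: (1,2).acc=71  regs=<8,71>
  5: (0,2).acc=0  regs=<0,0>
  5: (1,1).acc=0  regs=<0,0>
  5: (1,2).acc=87  regs=<3,87>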